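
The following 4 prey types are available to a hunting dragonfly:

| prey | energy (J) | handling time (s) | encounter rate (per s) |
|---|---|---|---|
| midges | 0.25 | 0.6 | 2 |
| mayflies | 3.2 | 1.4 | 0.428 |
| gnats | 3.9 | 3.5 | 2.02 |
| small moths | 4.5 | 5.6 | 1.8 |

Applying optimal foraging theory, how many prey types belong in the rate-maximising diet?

Profitabilities (E/h, J/s): mayflies 2.29, gnats 1.11, small moths 0.804, midges 0.417. Add prey in this order while the next type's profitability exceeds the intake rate on those already taken.
Rate on top 1: 0.8564. gnats: 1.11 > 0.8564 → include.
Rate on top 2: 1.067. small moths: 0.804 < 1.067 → exclude; stop.
Optimal diet: mayflies, gnats — 2 of 4 types.

2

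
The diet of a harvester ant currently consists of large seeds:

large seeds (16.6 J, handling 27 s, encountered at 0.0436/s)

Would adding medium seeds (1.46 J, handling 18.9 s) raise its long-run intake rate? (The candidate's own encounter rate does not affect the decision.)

No

On large seeds alone, R = ΣλE/(1+Σλh) = 0.7238/2.177 = 0.3324 J/s.
Profitability of medium seeds: 1.46/18.9 = 0.07725 J/s.
Since 0.07725 < R, time spent handling medium seeds is better spent searching.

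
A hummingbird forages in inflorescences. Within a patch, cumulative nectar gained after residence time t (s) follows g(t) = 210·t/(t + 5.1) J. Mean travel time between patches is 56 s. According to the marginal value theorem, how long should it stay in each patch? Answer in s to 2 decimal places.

16.90 s

Maximise g(t)/(T+t): set derivative to zero → g'(t)(T+t) = g(t).
g'(t) = 210·5.1/(t + 5.1)². Setting 210·5.1/(t+5.1)² = 210t/[(t+5.1)(56+t)] gives 5.1(56+t) = t(t+5.1), so t² = 5.1×56 = 285.6.
t* = √285.6 = 16.9 s.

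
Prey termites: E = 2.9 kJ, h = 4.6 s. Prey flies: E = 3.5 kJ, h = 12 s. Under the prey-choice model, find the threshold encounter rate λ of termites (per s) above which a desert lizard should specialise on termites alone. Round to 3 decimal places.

The zero-one rule: include flies iff E₂/h₂ > λE₁/(1+λh₁). Equality gives the switch point.
λE₁h₂ = E₂ + λE₂h₁ ⇒ λ = E₂/(E₁h₂ − E₂h₁) = 3.5/(34.8 − 16.1) = 0.1872 per s.

0.187 per s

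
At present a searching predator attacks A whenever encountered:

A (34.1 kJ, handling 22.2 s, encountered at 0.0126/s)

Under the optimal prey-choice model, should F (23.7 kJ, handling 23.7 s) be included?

Current rate: (0.0126×34.1)/(1 + 0.0126×22.2) = 0.3357 kJ/s.
F: E/h = 23.7/23.7 = 1 kJ/s.
1 > 0.3357, so adding F raises the average — include it.

Yes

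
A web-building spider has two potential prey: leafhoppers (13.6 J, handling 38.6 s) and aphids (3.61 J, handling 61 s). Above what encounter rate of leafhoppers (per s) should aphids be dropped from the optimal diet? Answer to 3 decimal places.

0.005 per s

The zero-one rule: include aphids iff E₂/h₂ > λE₁/(1+λh₁). Equality gives the switch point.
λE₁h₂ = E₂ + λE₂h₁ ⇒ λ = E₂/(E₁h₂ − E₂h₁) = 3.61/(829.6 − 139.3) = 0.00523 per s.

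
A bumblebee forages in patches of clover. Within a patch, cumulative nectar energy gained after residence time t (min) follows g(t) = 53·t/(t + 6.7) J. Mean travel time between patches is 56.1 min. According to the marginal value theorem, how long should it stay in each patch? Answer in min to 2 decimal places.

By the marginal value theorem, leave when the instantaneous gain rate g'(t) equals the habitat-wide average g(t)/(T + t).
g'(t) = 53·6.7/(t + 6.7)². Setting 53·6.7/(t+6.7)² = 53t/[(t+6.7)(56.1+t)] gives 6.7(56.1+t) = t(t+6.7), so t² = 6.7×56.1 = 375.9.
t* = √375.9 = 19.39 min.

19.39 min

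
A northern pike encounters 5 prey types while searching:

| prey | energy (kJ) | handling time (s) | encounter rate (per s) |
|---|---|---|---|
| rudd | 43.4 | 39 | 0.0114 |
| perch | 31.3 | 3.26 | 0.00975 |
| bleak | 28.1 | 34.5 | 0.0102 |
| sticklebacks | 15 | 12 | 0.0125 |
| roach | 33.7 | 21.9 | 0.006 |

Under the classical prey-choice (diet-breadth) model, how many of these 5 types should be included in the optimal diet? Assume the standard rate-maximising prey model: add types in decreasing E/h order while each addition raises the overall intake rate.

5

E/h in descending order: perch 9.6, roach 1.54, sticklebacks 1.25, rudd 1.11, bleak 0.814 kJ/s. The optimal diet is the largest prefix of this list for which every included type satisfies E_i/h_i > R on the types above it.
Rate on top 1: 0.2958. roach: 1.54 > 0.2958 → include.
Rate on top 2: 0.4362. sticklebacks: 1.25 > 0.4362 → include.
Rate on top 3: 0.5292. rudd: 1.11 > 0.5292 → include.
Rate on top 4: 0.6768. bleak: 0.814 > 0.6768 → include.
Optimal diet: perch, roach, sticklebacks, rudd, bleak — 5 of 5 types.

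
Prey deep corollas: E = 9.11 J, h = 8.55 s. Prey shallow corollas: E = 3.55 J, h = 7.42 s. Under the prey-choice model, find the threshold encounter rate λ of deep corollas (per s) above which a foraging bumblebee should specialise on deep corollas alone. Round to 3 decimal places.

0.095 per s

Drop shallow corollas once their profitability E₂/h₂ falls below the rate achievable on deep corollas alone: E₂/h₂ = λE₁/(1 + λh₁).
Solve for λ: λE₁h₂ = E₂(1 + λh₁) → λ(E₁h₂ − E₂h₁) = E₂ → λ = E₂/(E₁h₂ − E₂h₁).
λ = 3.55/(9.11×7.42 − 3.55×8.55) = 3.55/37.24 = 0.09532 per s.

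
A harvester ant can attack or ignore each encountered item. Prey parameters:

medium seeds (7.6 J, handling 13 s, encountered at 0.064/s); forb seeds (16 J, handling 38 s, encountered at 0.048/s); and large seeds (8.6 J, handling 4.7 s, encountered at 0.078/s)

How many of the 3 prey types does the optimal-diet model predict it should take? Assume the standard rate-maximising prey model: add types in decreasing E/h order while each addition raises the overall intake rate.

2

Rank by E/h (J/s): large seeds 1.83, medium seeds 0.585, forb seeds 0.421. Include each in turn until the next type's E/h falls below the running intake rate.
Rate on top 1: 0.4909. medium seeds: 0.585 > 0.4909 → include.
Rate on top 2: 0.5263. forb seeds: 0.421 < 0.5263 → exclude; stop.
Optimal diet: large seeds, medium seeds — 2 of 3 types.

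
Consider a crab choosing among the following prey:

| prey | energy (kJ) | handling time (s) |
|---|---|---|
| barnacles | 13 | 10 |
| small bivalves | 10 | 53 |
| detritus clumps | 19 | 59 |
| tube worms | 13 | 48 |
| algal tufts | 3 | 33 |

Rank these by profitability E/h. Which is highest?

barnacles

In descending order of E/h:
barnacles: 13/10 = 1.3 kJ/s
detritus clumps: 19/59 = 0.322 kJ/s
tube worms: 13/48 = 0.271 kJ/s
small bivalves: 10/53 = 0.189 kJ/s
algal tufts: 3/33 = 0.0909 kJ/s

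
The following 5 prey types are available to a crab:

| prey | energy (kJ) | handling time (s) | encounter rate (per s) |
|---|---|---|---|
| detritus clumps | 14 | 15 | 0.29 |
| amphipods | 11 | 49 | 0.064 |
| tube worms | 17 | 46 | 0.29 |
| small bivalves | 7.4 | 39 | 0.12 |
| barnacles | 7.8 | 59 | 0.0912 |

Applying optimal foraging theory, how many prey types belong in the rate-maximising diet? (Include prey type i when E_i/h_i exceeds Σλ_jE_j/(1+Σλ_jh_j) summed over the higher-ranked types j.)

Rank by E/h (kJ/s): detritus clumps 0.933, tube worms 0.37, amphipods 0.224, small bivalves 0.19, barnacles 0.132. Include each in turn until the next type's E/h falls below the running intake rate.
Rate on top 1: 0.7589. tube worms: 0.37 < 0.7589 → exclude; stop.
Optimal diet: detritus clumps — 1 of 5 types.

1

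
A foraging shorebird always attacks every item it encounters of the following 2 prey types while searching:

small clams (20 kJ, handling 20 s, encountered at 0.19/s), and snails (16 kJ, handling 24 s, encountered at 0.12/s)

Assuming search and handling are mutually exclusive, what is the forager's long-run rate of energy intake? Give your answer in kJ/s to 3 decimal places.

0.745 kJ/s

R = (0.19×20 + 0.12×16) / (1 + 0.19×20 + 0.12×24) = 5.72/7.68 = 0.7448 kJ/s.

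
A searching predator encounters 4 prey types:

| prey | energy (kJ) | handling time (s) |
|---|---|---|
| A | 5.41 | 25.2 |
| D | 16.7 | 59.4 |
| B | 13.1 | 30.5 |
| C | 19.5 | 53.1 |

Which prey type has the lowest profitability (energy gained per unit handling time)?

In descending order of E/h:
B: 13.1/30.5 = 0.43 kJ/s
C: 19.5/53.1 = 0.367 kJ/s
D: 16.7/59.4 = 0.281 kJ/s
A: 5.41/25.2 = 0.215 kJ/s

A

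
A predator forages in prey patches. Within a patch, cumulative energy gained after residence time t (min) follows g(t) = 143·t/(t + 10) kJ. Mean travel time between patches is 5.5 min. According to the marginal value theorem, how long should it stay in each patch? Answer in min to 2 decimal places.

By the marginal value theorem, leave when the instantaneous gain rate g'(t) equals the habitat-wide average g(t)/(T + t).
g'(t) = 143·10/(t + 10)². Setting 143·10/(t+10)² = 143t/[(t+10)(5.5+t)] gives 10(5.5+t) = t(t+10), so t² = 10×5.5 = 55.
t* = √55 = 7.416 min.

7.42 min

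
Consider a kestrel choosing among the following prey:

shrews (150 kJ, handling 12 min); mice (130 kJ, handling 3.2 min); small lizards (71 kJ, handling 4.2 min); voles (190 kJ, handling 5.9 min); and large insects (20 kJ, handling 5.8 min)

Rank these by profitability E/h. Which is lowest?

large insects

Profitability E/h (kJ/min): shrews = 150/12 = 12.5, mice = 130/3.2 = 40.6, small lizards = 71/4.2 = 16.9, voles = 190/5.9 = 32.2, large insects = 20/5.8 = 3.45.
Ranked: mice > voles > small lizards > shrews > large insects.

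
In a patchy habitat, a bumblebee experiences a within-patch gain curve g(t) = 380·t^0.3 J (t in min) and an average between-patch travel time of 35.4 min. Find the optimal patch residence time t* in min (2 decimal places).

15.17 min

Optimal t* satisfies g'(t*) = g(t*)/(T + t*).
g'(t) = 0.3·380·t^-0.7. Setting 0.3·380·t^-0.7 = 380·t^0.3/(35.4+t) gives 0.3(35.4+t) = t, so 0.70·t = 0.3×35.4.
t* = 0.3×35.4/0.70 = 15.17 min.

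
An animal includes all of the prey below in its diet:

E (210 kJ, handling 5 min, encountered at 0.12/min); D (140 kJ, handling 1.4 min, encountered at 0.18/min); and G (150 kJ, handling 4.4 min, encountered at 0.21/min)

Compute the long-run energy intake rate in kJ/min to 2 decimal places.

29.50 kJ/min

R = (0.12×210 + 0.18×140 + 0.21×150) / (1 + 0.12×5 + 0.18×1.4 + 0.21×4.4) = 81.9/2.776 = 29.5 kJ/min.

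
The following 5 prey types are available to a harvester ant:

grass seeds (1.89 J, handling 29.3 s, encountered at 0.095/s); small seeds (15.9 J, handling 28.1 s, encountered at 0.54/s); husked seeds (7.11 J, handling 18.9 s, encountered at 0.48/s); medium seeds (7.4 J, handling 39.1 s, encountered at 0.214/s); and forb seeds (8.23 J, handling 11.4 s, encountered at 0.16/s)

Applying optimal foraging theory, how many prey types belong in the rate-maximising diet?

2

Profitabilities (E/h, J/s): forb seeds 0.722, small seeds 0.566, husked seeds 0.376, medium seeds 0.189, grass seeds 0.0645. Add prey in this order while the next type's profitability exceeds the intake rate on those already taken.
Rate on top 1: 0.4663. small seeds: 0.566 > 0.4663 → include.
Rate on top 2: 0.5502. husked seeds: 0.376 < 0.5502 → exclude; stop.
Optimal diet: forb seeds, small seeds — 2 of 5 types.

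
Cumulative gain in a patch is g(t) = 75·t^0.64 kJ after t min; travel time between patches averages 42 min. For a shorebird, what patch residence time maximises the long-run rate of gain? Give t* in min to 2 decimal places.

By the marginal value theorem, leave when the instantaneous gain rate g'(t) equals the habitat-wide average g(t)/(T + t).
g'(t) = 0.64·75·t^-0.36. Setting 0.64·75·t^-0.36 = 75·t^0.64/(42+t) gives 0.64(42+t) = t, so 0.36·t = 0.64×42.
t* = 0.64×42/0.36 = 74.67 min.

74.67 min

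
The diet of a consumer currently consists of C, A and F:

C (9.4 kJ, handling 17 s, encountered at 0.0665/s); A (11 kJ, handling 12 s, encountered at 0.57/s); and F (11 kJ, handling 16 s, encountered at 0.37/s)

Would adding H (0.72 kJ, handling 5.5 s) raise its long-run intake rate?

Intake rate on the current diet: R = (0.0665×9.4 + 0.57×11 + 0.37×11) / (1 + 0.0665×17 + 0.57×12 + 0.37×16) = 10.97/14.89 = 0.7364 kJ/s.
Profitability of H: 0.72/5.5 = 0.1309 kJ/s.
Since 0.1309 < R, time spent handling H is better spent searching.

No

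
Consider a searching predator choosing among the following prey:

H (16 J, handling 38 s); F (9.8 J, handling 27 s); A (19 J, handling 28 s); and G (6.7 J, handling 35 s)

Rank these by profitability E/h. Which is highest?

A

Profitability E/h (J/s): H = 16/38 = 0.421, F = 9.8/27 = 0.363, A = 19/28 = 0.679, G = 6.7/35 = 0.191.
Ranked: A > H > F > G.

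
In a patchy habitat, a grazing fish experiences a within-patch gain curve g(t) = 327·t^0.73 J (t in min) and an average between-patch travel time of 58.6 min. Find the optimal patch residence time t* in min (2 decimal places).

158.44 min

Optimal t* satisfies g'(t*) = g(t*)/(T + t*).
g'(t) = 0.73·327·t^-0.27. Setting 0.73·327·t^-0.27 = 327·t^0.73/(58.6+t) gives 0.73(58.6+t) = t, so 0.27·t = 0.73×58.6.
t* = 0.73×58.6/0.27 = 158.4 min.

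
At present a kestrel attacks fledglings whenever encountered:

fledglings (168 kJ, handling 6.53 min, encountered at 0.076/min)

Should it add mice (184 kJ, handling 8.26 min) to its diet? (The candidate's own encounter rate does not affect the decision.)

Yes

Intake rate on the current diet: R = (0.076×168) / (1 + 0.076×6.53) = 12.77/1.496 = 8.533 kJ/min.
mice: E/h = 184/8.26 = 22.28 kJ/min.
22.28 > 8.533, so adding mice raises the average — include it.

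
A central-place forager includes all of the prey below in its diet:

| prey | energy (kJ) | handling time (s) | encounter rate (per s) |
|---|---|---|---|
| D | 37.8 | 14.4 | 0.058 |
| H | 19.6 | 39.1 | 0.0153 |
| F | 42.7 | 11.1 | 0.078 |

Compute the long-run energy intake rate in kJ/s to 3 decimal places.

R = Σλ_iE_i / (1 + Σλ_ih_i)
Numerator: 0.058×37.8 + 0.0153×19.6 + 0.078×42.7 = 5.823
Denominator: 1 + 0.058×14.4 + 0.0153×39.1 + 0.078×11.1 = 3.299
R = 5.823/3.299 = 1.765 kJ/s

1.765 kJ/s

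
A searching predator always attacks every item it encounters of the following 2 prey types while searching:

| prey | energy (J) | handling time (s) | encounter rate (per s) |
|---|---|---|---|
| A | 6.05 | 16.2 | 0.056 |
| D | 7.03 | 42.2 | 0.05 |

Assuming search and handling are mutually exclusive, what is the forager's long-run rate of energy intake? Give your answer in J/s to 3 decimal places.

Energy encountered per unit search time: 0.056×6.05 + 0.05×7.03 = 0.6903 J/s.
Handling time per unit search time: 0.056×16.2 + 0.05×42.2 = 3.017.
Rate = 0.6903/(1 + 3.017) = 0.1718 J/s.

0.172 J/s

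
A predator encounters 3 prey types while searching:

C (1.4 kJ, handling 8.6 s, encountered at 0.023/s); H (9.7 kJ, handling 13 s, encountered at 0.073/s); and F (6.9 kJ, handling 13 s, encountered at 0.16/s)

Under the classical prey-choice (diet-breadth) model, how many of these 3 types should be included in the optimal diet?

Profitabilities (E/h, kJ/s): H 0.746, F 0.531, C 0.163. Add prey in this order while the next type's profitability exceeds the intake rate on those already taken.
Rate on top 1: 0.3633. F: 0.531 > 0.3633 → include.
Rate on top 2: 0.4498. C: 0.163 < 0.4498 → exclude; stop.
Optimal diet: H, F — 2 of 3 types.

2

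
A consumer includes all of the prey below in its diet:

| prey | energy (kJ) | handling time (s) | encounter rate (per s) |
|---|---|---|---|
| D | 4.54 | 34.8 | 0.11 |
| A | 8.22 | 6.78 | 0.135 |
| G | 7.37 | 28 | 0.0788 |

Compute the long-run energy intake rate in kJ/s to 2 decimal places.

Energy encountered per unit search time: 0.11×4.54 + 0.135×8.22 + 0.0788×7.37 = 2.19 kJ/s.
Handling time per unit search time: 0.11×34.8 + 0.135×6.78 + 0.0788×28 = 6.95.
Rate = 2.19/(1 + 6.95) = 0.2755 kJ/s.

0.28 kJ/s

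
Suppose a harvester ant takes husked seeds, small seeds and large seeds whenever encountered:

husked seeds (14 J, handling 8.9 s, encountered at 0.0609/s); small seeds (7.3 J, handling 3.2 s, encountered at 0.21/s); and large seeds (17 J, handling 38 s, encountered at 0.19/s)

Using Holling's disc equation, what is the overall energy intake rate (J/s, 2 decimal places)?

0.60 J/s

Energy encountered per unit search time: 0.0609×14 + 0.21×7.3 + 0.19×17 = 5.616 J/s.
Handling time per unit search time: 0.0609×8.9 + 0.21×3.2 + 0.19×38 = 8.434.
Rate = 5.616/(1 + 8.434) = 0.5953 J/s.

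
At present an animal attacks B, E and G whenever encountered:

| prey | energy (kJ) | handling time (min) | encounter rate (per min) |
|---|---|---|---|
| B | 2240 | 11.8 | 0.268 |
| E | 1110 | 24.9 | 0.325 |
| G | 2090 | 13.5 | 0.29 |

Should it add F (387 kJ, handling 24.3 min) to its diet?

On B, E and G alone, R = ΣλE/(1+Σλh) = 1567/16.17 = 96.92 kJ/min.
Profitability of F: 387/24.3 = 15.93 kJ/min.
15.93 < 96.92, so adding F would lower the average — exclude it.

No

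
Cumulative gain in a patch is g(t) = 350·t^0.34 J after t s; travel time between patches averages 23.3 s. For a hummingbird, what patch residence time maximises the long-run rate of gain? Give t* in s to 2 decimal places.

Maximise g(t)/(T+t): set derivative to zero → g'(t)(T+t) = g(t).
g'(t) = 0.34·350·t^-0.66. Setting 0.34·350·t^-0.66 = 350·t^0.34/(23.3+t) gives 0.34(23.3+t) = t, so 0.66·t = 0.34×23.3.
t* = 0.34×23.3/0.66 = 12 s.

12.00 s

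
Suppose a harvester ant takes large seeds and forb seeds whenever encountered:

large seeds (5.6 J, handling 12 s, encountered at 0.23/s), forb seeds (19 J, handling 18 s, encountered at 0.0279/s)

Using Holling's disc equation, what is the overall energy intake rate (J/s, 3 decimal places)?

Energy encountered per unit search time: 0.23×5.6 + 0.0279×19 = 1.818 J/s.
Handling time per unit search time: 0.23×12 + 0.0279×18 = 3.262.
Rate = 1.818/(1 + 3.262) = 0.4266 J/s.

0.427 J/s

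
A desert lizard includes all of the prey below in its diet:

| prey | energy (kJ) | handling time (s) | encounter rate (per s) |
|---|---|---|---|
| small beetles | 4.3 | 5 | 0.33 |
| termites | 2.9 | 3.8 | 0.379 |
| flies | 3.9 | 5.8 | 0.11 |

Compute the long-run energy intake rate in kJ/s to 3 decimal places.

0.623 kJ/s

R = Σλ_iE_i / (1 + Σλ_ih_i)
Numerator: 0.33×4.3 + 0.379×2.9 + 0.11×3.9 = 2.947
Denominator: 1 + 0.33×5 + 0.379×3.8 + 0.11×5.8 = 4.728
R = 2.947/4.728 = 0.6233 kJ/s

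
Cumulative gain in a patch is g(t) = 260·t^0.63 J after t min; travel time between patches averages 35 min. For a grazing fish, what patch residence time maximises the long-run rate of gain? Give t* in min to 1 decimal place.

Maximise g(t)/(T+t): set derivative to zero → g'(t)(T+t) = g(t).
g'(t) = 0.63·260·t^-0.37. Setting 0.63·260·t^-0.37 = 260·t^0.63/(35+t) gives 0.63(35+t) = t, so 0.37·t = 0.63×35.
t* = 0.63×35/0.37 = 59.59 min.

59.6 min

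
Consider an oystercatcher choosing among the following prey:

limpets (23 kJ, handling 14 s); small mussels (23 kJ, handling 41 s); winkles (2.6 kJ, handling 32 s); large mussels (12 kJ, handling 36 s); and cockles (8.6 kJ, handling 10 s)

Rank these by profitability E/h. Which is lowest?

winkles

Profitability E/h (kJ/s): limpets = 23/14 = 1.64, small mussels = 23/41 = 0.561, winkles = 2.6/32 = 0.0813, large mussels = 12/36 = 0.333, cockles = 8.6/10 = 0.86.
Ranked: limpets > cockles > small mussels > large mussels > winkles.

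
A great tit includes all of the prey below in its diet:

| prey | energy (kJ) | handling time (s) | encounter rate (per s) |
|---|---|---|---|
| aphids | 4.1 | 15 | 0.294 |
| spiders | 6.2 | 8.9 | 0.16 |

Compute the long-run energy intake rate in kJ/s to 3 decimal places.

0.322 kJ/s

Energy encountered per unit search time: 0.294×4.1 + 0.16×6.2 = 2.197 kJ/s.
Handling time per unit search time: 0.294×15 + 0.16×8.9 = 5.834.
Rate = 2.197/(1 + 5.834) = 0.3215 kJ/s.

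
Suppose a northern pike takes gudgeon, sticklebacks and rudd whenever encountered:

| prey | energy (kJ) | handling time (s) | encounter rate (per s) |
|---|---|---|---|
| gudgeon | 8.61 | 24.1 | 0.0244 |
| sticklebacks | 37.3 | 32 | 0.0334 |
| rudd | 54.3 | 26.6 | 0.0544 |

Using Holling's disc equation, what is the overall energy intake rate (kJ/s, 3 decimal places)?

1.075 kJ/s

Energy encountered per unit search time: 0.0244×8.61 + 0.0334×37.3 + 0.0544×54.3 = 4.41 kJ/s.
Handling time per unit search time: 0.0244×24.1 + 0.0334×32 + 0.0544×26.6 = 3.104.
Rate = 4.41/(1 + 3.104) = 1.075 kJ/s.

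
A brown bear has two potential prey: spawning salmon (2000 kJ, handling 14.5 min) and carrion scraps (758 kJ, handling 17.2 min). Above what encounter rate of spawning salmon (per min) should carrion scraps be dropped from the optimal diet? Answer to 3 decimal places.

0.032 per min

Drop carrion scraps once their profitability E₂/h₂ falls below the rate achievable on spawning salmon alone: E₂/h₂ = λE₁/(1 + λh₁).
Solve for λ: λE₁h₂ = E₂(1 + λh₁) → λ(E₁h₂ − E₂h₁) = E₂ → λ = E₂/(E₁h₂ − E₂h₁).
λ = 758/(2000×17.2 − 758×14.5) = 758/2.341e+04 = 0.03238 per min.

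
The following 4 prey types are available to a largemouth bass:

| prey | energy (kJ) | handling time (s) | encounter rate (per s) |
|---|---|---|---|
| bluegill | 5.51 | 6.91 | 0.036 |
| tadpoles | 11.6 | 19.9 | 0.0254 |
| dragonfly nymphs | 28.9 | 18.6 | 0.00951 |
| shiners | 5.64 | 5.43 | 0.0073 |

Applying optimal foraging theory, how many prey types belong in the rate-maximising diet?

4

Rank by E/h (kJ/s): dragonfly nymphs 1.55, shiners 1.04, bluegill 0.797, tadpoles 0.583. Include each in turn until the next type's E/h falls below the running intake rate.
Rate on top 1: 0.2335. shiners: 1.04 > 0.2335 → include.
Rate on top 2: 0.2598. bluegill: 0.797 > 0.2598 → include.
Rate on top 3: 0.351. tadpoles: 0.583 > 0.351 → include.
Optimal diet: dragonfly nymphs, shiners, bluegill, tadpoles — 4 of 4 types.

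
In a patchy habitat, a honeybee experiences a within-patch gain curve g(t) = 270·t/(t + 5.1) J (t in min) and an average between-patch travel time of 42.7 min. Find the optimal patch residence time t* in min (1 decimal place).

14.8 min

Optimal t* satisfies g'(t*) = g(t*)/(T + t*).
g'(t) = 270·5.1/(t + 5.1)². Setting 270·5.1/(t+5.1)² = 270t/[(t+5.1)(42.7+t)] gives 5.1(42.7+t) = t(t+5.1), so t² = 5.1×42.7 = 217.8.
t* = √217.8 = 14.76 min.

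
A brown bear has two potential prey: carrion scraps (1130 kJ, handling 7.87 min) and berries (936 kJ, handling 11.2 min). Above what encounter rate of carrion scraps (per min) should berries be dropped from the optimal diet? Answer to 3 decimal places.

0.177 per min

At the threshold, the rate on carrion scraps alone equals the profitability of berries: λ·1130/(1 + λ·7.87) = 936/11.2 = 83.57.
Rearranging, λ(1130 − 83.57×7.87) = 83.57, so λ = 83.57/472.3 = 0.1769 per min.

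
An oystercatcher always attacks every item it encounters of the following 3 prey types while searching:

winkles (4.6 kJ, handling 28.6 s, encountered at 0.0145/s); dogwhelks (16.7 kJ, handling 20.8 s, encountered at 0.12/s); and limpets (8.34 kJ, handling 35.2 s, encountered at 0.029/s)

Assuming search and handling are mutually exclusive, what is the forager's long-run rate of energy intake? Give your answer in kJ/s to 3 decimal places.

R = Σλ_iE_i / (1 + Σλ_ih_i)
Numerator: 0.0145×4.6 + 0.12×16.7 + 0.029×8.34 = 2.313
Denominator: 1 + 0.0145×28.6 + 0.12×20.8 + 0.029×35.2 = 4.931
R = 2.313/4.931 = 0.4689 kJ/s

0.469 kJ/s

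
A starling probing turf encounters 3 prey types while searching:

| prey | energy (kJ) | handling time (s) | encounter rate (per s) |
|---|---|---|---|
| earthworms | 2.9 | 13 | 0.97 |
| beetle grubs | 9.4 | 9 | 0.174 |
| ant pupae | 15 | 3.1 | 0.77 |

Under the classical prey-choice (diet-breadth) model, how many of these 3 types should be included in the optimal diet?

E/h in descending order: ant pupae 4.84, beetle grubs 1.04, earthworms 0.223 kJ/s. The optimal diet is the largest prefix of this list for which every included type satisfies E_i/h_i > R on the types above it.
Rate on top 1: 3.41. beetle grubs: 1.04 < 3.41 → exclude; stop.
Optimal diet: ant pupae — 1 of 3 types.

1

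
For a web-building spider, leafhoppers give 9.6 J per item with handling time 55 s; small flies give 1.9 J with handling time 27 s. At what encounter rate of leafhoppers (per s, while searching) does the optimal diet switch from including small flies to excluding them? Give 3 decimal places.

At the threshold, the rate on leafhoppers alone equals the profitability of small flies: λ·9.6/(1 + λ·55) = 1.9/27 = 0.07037.
Rearranging, λ(9.6 − 0.07037×55) = 0.07037, so λ = 0.07037/5.73 = 0.01228 per s.

0.012 per s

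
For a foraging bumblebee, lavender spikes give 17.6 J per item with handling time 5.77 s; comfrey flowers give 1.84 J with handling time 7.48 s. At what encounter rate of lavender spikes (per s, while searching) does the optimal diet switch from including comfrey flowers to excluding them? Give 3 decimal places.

The zero-one rule: include comfrey flowers iff E₂/h₂ > λE₁/(1+λh₁). Equality gives the switch point.
λE₁h₂ = E₂ + λE₂h₁ ⇒ λ = E₂/(E₁h₂ − E₂h₁) = 1.84/(131.6 − 10.62) = 0.0152 per s.

0.015 per s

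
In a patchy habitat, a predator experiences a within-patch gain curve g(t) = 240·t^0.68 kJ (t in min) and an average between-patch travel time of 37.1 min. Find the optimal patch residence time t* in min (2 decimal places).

Maximise g(t)/(T+t): set derivative to zero → g'(t)(T+t) = g(t).
g'(t) = 0.68·240·t^-0.32. Setting 0.68·240·t^-0.32 = 240·t^0.68/(37.1+t) gives 0.68(37.1+t) = t, so 0.32·t = 0.68×37.1.
t* = 0.68×37.1/0.32 = 78.84 min.

78.84 min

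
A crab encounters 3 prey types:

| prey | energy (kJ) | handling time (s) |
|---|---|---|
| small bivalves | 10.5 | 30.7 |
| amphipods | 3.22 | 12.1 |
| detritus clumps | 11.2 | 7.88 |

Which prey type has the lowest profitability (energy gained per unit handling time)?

In descending order of E/h:
detritus clumps: 11.2/7.88 = 1.42 kJ/s
small bivalves: 10.5/30.7 = 0.342 kJ/s
amphipods: 3.22/12.1 = 0.266 kJ/s

amphipods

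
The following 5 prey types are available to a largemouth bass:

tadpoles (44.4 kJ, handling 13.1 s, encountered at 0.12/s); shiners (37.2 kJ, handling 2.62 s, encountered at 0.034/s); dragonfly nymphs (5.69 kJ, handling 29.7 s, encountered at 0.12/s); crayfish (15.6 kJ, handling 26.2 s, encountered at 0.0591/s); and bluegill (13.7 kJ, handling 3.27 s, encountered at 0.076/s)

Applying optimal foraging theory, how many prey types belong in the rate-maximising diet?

3

Rank by E/h (kJ/s): shiners 14.2, bluegill 4.19, tadpoles 3.39, crayfish 0.595, dragonfly nymphs 0.192. Include each in turn until the next type's E/h falls below the running intake rate.
Rate on top 1: 1.161. bluegill: 4.19 > 1.161 → include.
Rate on top 2: 1.724. tadpoles: 3.39 > 1.724 → include.
Rate on top 3: 2.624. crayfish: 0.595 < 2.624 → exclude; stop.
Optimal diet: shiners, bluegill, tadpoles — 3 of 5 types.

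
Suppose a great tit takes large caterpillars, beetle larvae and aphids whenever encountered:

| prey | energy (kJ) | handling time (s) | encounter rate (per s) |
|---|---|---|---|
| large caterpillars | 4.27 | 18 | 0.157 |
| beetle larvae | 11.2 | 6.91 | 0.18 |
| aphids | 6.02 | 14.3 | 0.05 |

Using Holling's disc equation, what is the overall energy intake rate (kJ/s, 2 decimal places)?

0.52 kJ/s

R = (0.157×4.27 + 0.18×11.2 + 0.05×6.02) / (1 + 0.157×18 + 0.18×6.91 + 0.05×14.3) = 2.987/5.785 = 0.5164 kJ/s.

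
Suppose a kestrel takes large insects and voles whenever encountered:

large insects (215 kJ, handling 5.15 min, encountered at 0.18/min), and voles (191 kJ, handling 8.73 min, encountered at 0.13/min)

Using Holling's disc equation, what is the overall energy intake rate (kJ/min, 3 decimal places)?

Energy encountered per unit search time: 0.18×215 + 0.13×191 = 63.53 kJ/min.
Handling time per unit search time: 0.18×5.15 + 0.13×8.73 = 2.062.
Rate = 63.53/(1 + 2.062) = 20.75 kJ/min.

20.749 kJ/min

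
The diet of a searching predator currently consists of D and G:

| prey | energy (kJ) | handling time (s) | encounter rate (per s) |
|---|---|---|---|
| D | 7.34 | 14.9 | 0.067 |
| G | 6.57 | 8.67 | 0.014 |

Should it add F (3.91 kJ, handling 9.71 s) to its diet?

Intake rate on the current diet: R = (0.067×7.34 + 0.014×6.57) / (1 + 0.067×14.9 + 0.014×8.67) = 0.5838/2.12 = 0.2754 kJ/s.
F: E/h = 3.91/9.71 = 0.4027 kJ/s.
0.4027 > 0.2754, so adding F raises the average — include it.

Yes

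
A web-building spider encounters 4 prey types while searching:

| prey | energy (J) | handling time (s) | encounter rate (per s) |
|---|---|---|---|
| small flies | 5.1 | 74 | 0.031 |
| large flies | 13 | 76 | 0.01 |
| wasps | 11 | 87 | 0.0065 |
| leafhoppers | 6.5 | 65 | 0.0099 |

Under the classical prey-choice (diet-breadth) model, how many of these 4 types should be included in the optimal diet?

Rank by E/h (J/s): large flies 0.171, wasps 0.126, leafhoppers 0.1, small flies 0.0689. Include each in turn until the next type's E/h falls below the running intake rate.
Rate on top 1: 0.07386. wasps: 0.126 > 0.07386 → include.
Rate on top 2: 0.08665. leafhoppers: 0.1 > 0.08665 → include.
Rate on top 3: 0.08954. small flies: 0.0689 < 0.08954 → exclude; stop.
Optimal diet: large flies, wasps, leafhoppers — 3 of 4 types.

3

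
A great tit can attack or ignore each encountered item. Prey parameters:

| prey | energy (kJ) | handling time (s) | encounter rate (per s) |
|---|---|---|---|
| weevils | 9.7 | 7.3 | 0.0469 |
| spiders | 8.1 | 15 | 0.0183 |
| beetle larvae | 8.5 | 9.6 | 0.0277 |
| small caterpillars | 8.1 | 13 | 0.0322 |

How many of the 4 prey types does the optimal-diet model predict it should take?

4

E/h in descending order: weevils 1.33, beetle larvae 0.885, small caterpillars 0.623, spiders 0.54 kJ/s. The optimal diet is the largest prefix of this list for which every included type satisfies E_i/h_i > R on the types above it.
Rate on top 1: 0.3389. beetle larvae: 0.885 > 0.3389 → include.
Rate on top 2: 0.4293. small caterpillars: 0.623 > 0.4293 → include.
Rate on top 3: 0.4693. spiders: 0.54 > 0.4693 → include.
Optimal diet: weevils, beetle larvae, small caterpillars, spiders — 4 of 4 types.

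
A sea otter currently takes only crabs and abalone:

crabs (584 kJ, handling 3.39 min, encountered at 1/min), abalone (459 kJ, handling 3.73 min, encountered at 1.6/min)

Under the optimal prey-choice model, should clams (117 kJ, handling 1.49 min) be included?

Current rate: (1×584 + 1.6×459)/(1 + 1×3.39 + 1.6×3.73) = 127.3 kJ/min.
clams: E/h = 117/1.49 = 78.52 kJ/min.
78.52 < 127.3, so adding clams would lower the average — exclude it.

No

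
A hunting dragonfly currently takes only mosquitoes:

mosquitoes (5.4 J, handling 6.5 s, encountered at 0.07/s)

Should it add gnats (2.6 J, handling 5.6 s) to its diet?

Intake rate on the current diet: R = (0.07×5.4) / (1 + 0.07×6.5) = 0.378/1.455 = 0.2598 J/s.
gnats: E/h = 2.6/5.6 = 0.4643 J/s.
Since 0.4643 > R, including gnats increases the long-run rate.

Yes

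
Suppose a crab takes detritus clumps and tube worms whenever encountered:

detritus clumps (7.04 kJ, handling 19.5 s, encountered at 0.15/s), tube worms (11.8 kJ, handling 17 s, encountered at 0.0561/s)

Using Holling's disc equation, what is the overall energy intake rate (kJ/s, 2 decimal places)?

0.35 kJ/s

R = (0.15×7.04 + 0.0561×11.8) / (1 + 0.15×19.5 + 0.0561×17) = 1.718/4.879 = 0.3521 kJ/s.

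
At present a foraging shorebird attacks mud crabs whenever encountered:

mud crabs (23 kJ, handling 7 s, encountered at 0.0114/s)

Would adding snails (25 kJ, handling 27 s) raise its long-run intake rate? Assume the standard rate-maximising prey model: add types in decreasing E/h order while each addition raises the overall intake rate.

Yes

Current rate: (0.0114×23)/(1 + 0.0114×7) = 0.2428 kJ/s.
Profitability of snails: 25/27 = 0.9259 kJ/s.
0.9259 > 0.2428, so adding snails raises the average — include it.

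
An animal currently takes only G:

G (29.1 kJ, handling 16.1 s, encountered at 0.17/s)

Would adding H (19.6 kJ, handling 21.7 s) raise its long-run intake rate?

No

Current rate: (0.17×29.1)/(1 + 0.17×16.1) = 1.324 kJ/s.
Profitability of H: 19.6/21.7 = 0.9032 kJ/s.
0.9032 < 1.324, so adding H would lower the average — exclude it.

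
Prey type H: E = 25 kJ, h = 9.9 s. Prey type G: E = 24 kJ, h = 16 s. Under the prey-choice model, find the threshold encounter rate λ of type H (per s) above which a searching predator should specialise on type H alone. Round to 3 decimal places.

0.148 per s

At the threshold, the rate on type H alone equals the profitability of type G: λ·25/(1 + λ·9.9) = 24/16 = 1.5.
Rearranging, λ(25 − 1.5×9.9) = 1.5, so λ = 1.5/10.15 = 0.1478 per s.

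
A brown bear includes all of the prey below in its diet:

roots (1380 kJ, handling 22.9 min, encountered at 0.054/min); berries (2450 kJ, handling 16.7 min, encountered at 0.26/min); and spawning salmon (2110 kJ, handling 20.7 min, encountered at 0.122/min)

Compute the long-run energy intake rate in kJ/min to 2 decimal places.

Energy encountered per unit search time: 0.054×1380 + 0.26×2450 + 0.122×2110 = 968.9 kJ/min.
Handling time per unit search time: 0.054×22.9 + 0.26×16.7 + 0.122×20.7 = 8.104.
Rate = 968.9/(1 + 8.104) = 106.4 kJ/min.

106.43 kJ/min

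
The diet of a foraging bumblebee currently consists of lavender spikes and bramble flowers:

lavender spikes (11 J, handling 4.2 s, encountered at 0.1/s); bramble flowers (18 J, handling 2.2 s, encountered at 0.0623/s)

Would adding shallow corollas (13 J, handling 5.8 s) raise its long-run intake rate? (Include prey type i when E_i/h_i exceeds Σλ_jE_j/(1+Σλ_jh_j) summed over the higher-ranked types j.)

Intake rate on the current diet: R = (0.1×11 + 0.0623×18) / (1 + 0.1×4.2 + 0.0623×2.2) = 2.221/1.557 = 1.427 J/s.
shallow corollas: E/h = 13/5.8 = 2.241 J/s.
2.241 > 1.427, so adding shallow corollas raises the average — include it.

Yes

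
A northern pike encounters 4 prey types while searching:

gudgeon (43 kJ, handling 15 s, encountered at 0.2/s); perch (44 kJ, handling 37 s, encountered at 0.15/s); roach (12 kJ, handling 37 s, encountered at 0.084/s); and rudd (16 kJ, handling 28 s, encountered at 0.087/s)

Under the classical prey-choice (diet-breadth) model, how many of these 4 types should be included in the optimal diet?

E/h in descending order: gudgeon 2.87, perch 1.19, rudd 0.571, roach 0.324 kJ/s. The optimal diet is the largest prefix of this list for which every included type satisfies E_i/h_i > R on the types above it.
Rate on top 1: 2.15. perch: 1.19 < 2.15 → exclude; stop.
Optimal diet: gudgeon — 1 of 4 types.

1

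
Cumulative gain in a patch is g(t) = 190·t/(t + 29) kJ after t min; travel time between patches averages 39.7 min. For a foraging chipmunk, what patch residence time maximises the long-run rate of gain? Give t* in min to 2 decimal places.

Optimal t* satisfies g'(t*) = g(t*)/(T + t*).
g'(t) = 190·29/(t + 29)². Setting 190·29/(t+29)² = 190t/[(t+29)(39.7+t)] gives 29(39.7+t) = t(t+29), so t² = 29×39.7 = 1151.
t* = √1151 = 33.93 min.

33.93 min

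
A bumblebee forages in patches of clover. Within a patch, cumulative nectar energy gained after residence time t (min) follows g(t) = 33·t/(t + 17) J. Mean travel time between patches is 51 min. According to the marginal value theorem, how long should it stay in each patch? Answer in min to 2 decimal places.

By the marginal value theorem, leave when the instantaneous gain rate g'(t) equals the habitat-wide average g(t)/(T + t).
g'(t) = 33·17/(t + 17)². Setting 33·17/(t+17)² = 33t/[(t+17)(51+t)] gives 17(51+t) = t(t+17), so t² = 17×51 = 867.
t* = √867 = 29.44 min.

29.44 min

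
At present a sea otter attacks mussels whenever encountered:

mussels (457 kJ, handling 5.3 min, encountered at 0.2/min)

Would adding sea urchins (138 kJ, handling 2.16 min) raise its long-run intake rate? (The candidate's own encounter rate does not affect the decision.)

Yes

Intake rate on the current diet: R = (0.2×457) / (1 + 0.2×5.3) = 91.4/2.06 = 44.37 kJ/min.
Profitability of sea urchins: 138/2.16 = 63.89 kJ/min.
Since 63.89 > R, including sea urchins increases the long-run rate.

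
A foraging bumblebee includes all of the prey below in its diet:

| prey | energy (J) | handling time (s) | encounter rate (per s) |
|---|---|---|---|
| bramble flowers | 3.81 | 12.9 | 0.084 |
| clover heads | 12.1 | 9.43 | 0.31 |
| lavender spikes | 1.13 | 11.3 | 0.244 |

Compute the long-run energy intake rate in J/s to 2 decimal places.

0.56 J/s

Energy encountered per unit search time: 0.084×3.81 + 0.31×12.1 + 0.244×1.13 = 4.347 J/s.
Handling time per unit search time: 0.084×12.9 + 0.31×9.43 + 0.244×11.3 = 6.764.
Rate = 4.347/(1 + 6.764) = 0.5599 J/s.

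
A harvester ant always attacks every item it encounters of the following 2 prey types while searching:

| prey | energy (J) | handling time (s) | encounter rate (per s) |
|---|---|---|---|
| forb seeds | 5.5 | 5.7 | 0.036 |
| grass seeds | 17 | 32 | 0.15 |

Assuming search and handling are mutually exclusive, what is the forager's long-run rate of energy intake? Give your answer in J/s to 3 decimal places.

0.458 J/s

R = Σλ_iE_i / (1 + Σλ_ih_i)
Numerator: 0.036×5.5 + 0.15×17 = 2.748
Denominator: 1 + 0.036×5.7 + 0.15×32 = 6.005
R = 2.748/6.005 = 0.4576 J/s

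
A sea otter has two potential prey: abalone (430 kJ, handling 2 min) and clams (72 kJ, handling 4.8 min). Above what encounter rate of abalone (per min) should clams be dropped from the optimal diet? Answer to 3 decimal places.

0.037 per min

At the threshold, the rate on abalone alone equals the profitability of clams: λ·430/(1 + λ·2) = 72/4.8 = 15.
Rearranging, λ(430 − 15×2) = 15, so λ = 15/400 = 0.0375 per min.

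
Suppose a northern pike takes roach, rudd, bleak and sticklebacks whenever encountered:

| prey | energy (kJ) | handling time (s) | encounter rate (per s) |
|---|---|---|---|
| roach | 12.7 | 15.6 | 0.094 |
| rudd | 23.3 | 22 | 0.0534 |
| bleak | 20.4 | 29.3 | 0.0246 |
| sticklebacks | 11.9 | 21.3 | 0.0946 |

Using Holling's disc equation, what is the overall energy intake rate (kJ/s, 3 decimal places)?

0.638 kJ/s

Energy encountered per unit search time: 0.094×12.7 + 0.0534×23.3 + 0.0246×20.4 + 0.0946×11.9 = 4.066 kJ/s.
Handling time per unit search time: 0.094×15.6 + 0.0534×22 + 0.0246×29.3 + 0.0946×21.3 = 5.377.
Rate = 4.066/(1 + 5.377) = 0.6375 kJ/s.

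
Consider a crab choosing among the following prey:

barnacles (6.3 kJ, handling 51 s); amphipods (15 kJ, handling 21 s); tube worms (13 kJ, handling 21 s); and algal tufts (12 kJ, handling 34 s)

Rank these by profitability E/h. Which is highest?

amphipods

Profitability E/h (kJ/s): barnacles = 6.3/51 = 0.124, amphipods = 15/21 = 0.714, tube worms = 13/21 = 0.619, algal tufts = 12/34 = 0.353.
Ranked: amphipods > tube worms > algal tufts > barnacles.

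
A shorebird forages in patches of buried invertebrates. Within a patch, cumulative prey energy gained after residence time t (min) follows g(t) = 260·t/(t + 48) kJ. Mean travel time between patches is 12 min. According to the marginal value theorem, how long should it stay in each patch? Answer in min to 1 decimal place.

24.0 min

By the marginal value theorem, leave when the instantaneous gain rate g'(t) equals the habitat-wide average g(t)/(T + t).
g'(t) = 260·48/(t + 48)². Setting 260·48/(t+48)² = 260t/[(t+48)(12+t)] gives 48(12+t) = t(t+48), so t² = 48×12 = 576.
t* = √576 = 24 min.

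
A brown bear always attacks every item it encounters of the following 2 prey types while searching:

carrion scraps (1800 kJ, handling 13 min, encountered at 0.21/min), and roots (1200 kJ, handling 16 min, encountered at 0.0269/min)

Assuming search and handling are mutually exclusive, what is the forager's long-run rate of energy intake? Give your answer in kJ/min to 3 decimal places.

98.616 kJ/min

R = (0.21×1800 + 0.0269×1200) / (1 + 0.21×13 + 0.0269×16) = 410.3/4.16 = 98.62 kJ/min.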